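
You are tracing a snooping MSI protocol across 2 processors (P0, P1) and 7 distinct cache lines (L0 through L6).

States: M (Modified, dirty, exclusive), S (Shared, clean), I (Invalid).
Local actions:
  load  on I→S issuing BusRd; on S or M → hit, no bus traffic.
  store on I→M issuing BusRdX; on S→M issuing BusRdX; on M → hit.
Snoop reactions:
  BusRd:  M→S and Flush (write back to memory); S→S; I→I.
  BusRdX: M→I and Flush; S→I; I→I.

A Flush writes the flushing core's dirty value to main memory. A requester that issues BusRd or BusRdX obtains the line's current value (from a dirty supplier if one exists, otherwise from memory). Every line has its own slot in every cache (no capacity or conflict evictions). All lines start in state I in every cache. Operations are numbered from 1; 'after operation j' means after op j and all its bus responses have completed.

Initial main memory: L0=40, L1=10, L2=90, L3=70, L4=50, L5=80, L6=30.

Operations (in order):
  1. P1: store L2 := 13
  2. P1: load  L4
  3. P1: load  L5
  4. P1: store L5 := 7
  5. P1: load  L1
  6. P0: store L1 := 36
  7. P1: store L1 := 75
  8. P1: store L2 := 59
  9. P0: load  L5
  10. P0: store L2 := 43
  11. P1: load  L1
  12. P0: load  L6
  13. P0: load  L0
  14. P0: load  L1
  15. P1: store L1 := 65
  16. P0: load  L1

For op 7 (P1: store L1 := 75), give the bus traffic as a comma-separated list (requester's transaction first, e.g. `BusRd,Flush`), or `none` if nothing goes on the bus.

bus = BusRdX,Flush

  op1 P1: store L2 := 13 → I/M on L2; bus BusRdX; mem=90
  op2 P1: load  L4 → I/S on L4; bus BusRd; mem=50
  op3 P1: load  L5 → I/S on L5; bus BusRd; mem=80
  op4 P1: store L5 := 7 → I/M on L5; bus BusRdX; mem=80
  op5 P1: load  L1 → I/S on L1; bus BusRd; mem=10
  op6 P0: store L1 := 36 → M/I on L1; bus BusRdX; mem=10
  op7 P1: store L1 := 75 → I/M on L1; bus BusRdX Flush; mem=36
  op8 P1: store L2 := 59 → I/M on L2; bus (none); mem=90
  op9 P0: load  L5 → S/S on L5; bus BusRd Flush; mem=7
  op10 P0: store L2 := 43 → M/I on L2; bus BusRdX Flush; mem=59
  op11 P1: load  L1 → I/M on L1; bus (none); mem=36
  op12 P0: load  L6 → S/I on L6; bus BusRd; mem=30
  op13 P0: load  L0 → S/I on L0; bus BusRd; mem=40
  op14 P0: load  L1 → S/S on L1; bus BusRd Flush; mem=75
  op15 P1: store L1 := 65 → I/M on L1; bus BusRdX; mem=75
  op16 P0: load  L1 → S/S on L1; bus BusRd Flush; mem=65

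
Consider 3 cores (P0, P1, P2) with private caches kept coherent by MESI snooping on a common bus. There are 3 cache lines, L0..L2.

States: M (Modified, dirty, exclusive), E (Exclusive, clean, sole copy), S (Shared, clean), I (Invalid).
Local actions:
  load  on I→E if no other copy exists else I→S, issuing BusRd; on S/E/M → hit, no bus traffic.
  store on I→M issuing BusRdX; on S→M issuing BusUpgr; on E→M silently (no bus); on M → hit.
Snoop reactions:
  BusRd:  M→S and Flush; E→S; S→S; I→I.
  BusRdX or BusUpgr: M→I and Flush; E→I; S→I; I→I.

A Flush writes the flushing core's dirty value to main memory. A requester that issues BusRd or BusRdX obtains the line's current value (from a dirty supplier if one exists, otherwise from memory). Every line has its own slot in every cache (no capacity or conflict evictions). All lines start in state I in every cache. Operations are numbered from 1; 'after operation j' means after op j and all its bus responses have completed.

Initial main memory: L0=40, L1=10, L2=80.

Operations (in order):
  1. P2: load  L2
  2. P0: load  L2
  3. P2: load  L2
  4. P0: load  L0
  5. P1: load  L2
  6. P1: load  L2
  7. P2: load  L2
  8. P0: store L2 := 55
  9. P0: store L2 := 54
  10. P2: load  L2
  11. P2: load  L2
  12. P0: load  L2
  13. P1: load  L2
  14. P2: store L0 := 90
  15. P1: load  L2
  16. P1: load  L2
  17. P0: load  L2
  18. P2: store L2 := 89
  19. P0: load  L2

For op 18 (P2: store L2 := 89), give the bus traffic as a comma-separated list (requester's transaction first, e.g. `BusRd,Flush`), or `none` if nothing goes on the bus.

bus = BusUpgr

1. P2: load  L2  bus=[BusRd]  L2: P0=I P1=I P2=E  mem[L2]=80
2. P0: load  L2  bus=[BusRd]  L2: P0=S P1=I P2=S  mem[L2]=80
3. P2: load  L2  bus=[-]  L2: P0=S P1=I P2=S  mem[L2]=80
4. P0: load  L0  bus=[BusRd]  L0: P0=E P1=I P2=I  mem[L0]=40
5. P1: load  L2  bus=[BusRd]  L2: P0=S P1=S P2=S  mem[L2]=80
6. P1: load  L2  bus=[-]  L2: P0=S P1=S P2=S  mem[L2]=80
7. P2: load  L2  bus=[-]  L2: P0=S P1=S P2=S  mem[L2]=80
8. P0: store L2 := 55  bus=[BusUpgr]  L2: P0=M P1=I P2=I  mem[L2]=80
9. P0: store L2 := 54  bus=[-]  L2: P0=M P1=I P2=I  mem[L2]=80
10. P2: load  L2  bus=[BusRd,Flush]  L2: P0=S P1=I P2=S  mem[L2]=54
11. P2: load  L2  bus=[-]  L2: P0=S P1=I P2=S  mem[L2]=54
12. P0: load  L2  bus=[-]  L2: P0=S P1=I P2=S  mem[L2]=54
13. P1: load  L2  bus=[BusRd]  L2: P0=S P1=S P2=S  mem[L2]=54
14. P2: store L0 := 90  bus=[BusRdX]  L0: P0=I P1=I P2=M  mem[L0]=40
15. P1: load  L2  bus=[-]  L2: P0=S P1=S P2=S  mem[L2]=54
16. P1: load  L2  bus=[-]  L2: P0=S P1=S P2=S  mem[L2]=54
17. P0: load  L2  bus=[-]  L2: P0=S P1=S P2=S  mem[L2]=54
18. P2: store L2 := 89  bus=[BusUpgr]  L2: P0=I P1=I P2=M  mem[L2]=54
19. P0: load  L2  bus=[BusRd,Flush]  L2: P0=S P1=I P2=S  mem[L2]=89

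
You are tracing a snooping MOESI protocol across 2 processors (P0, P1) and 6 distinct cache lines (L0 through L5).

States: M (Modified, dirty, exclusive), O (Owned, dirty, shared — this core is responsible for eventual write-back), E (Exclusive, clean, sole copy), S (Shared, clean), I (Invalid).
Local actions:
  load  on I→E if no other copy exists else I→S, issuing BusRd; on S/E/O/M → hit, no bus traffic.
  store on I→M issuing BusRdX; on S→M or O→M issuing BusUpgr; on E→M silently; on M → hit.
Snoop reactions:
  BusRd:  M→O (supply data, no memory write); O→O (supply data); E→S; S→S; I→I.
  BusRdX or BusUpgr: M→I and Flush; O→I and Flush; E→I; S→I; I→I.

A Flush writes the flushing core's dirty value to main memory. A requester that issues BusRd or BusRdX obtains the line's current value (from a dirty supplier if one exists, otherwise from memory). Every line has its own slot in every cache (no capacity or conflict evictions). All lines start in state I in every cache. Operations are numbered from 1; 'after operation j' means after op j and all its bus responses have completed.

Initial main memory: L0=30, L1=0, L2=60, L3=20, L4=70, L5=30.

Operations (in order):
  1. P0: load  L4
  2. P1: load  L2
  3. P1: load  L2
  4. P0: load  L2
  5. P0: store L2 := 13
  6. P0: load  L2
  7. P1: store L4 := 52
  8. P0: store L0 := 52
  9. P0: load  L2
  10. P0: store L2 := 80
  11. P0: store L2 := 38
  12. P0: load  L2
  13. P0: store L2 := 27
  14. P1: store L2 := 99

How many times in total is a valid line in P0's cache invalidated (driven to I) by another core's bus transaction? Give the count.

invalidations = 2

[1] P0: load  L4 | P0:E(70), P1:I | bus: BusRd
[2] P1: load  L2 | P0:I, P1:E(60) | bus: BusRd
[3] P1: load  L2 | P0:I, P1:E(60) | bus: none
[4] P0: load  L2 | P0:S(60), P1:S(60) | bus: BusRd
[5] P0: store L2 := 13 | P0:M(13), P1:I | bus: BusUpgr
[6] P0: load  L2 | P0:M(13), P1:I | bus: none
[7] P1: store L4 := 52 | P0:I, P1:M(52) | bus: BusRdX
[8] P0: store L0 := 52 | P0:M(52), P1:I | bus: BusRdX
[9] P0: load  L2 | P0:M(13), P1:I | bus: none
[10] P0: store L2 := 80 | P0:M(80), P1:I | bus: none
[11] P0: store L2 := 38 | P0:M(38), P1:I | bus: none
[12] P0: load  L2 | P0:M(38), P1:I | bus: none
[13] P0: store L2 := 27 | P0:M(27), P1:I | bus: none
[14] P1: store L2 := 99 | P0:I, P1:M(99) | bus: BusRdX,Flush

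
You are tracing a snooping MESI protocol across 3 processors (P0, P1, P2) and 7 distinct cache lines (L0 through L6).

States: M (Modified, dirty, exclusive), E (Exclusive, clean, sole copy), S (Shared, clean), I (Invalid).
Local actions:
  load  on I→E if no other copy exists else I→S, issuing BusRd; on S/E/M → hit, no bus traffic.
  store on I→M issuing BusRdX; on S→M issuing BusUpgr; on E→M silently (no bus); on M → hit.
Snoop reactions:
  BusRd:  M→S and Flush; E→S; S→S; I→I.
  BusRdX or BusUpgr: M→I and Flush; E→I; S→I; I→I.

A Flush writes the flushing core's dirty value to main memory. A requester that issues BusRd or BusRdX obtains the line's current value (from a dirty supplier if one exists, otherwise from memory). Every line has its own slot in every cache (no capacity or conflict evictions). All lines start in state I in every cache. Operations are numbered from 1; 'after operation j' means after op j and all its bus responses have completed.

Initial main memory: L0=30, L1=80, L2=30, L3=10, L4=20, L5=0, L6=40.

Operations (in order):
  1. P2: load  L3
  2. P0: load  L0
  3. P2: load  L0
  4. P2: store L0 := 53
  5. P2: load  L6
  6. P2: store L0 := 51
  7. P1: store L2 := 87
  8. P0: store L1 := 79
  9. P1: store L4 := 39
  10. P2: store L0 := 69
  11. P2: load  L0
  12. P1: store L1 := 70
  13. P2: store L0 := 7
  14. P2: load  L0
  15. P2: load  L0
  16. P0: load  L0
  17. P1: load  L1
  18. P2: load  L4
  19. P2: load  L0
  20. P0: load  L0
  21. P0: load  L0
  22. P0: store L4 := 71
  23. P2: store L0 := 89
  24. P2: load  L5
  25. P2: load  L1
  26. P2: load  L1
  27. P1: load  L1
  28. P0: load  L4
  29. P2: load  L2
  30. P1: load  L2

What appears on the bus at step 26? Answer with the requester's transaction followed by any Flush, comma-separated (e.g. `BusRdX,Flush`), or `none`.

step 1: P2: load  L3  ⟶  IIE  (L3)  txn=BusRd  M[L3]=10
step 2: P0: load  L0  ⟶  EII  (L0)  txn=BusRd  M[L0]=30
step 3: P2: load  L0  ⟶  SIS  (L0)  txn=BusRd  M[L0]=30
step 4: P2: store L0 := 53  ⟶  IIM  (L0)  txn=BusUpgr  M[L0]=30
step 5: P2: load  L6  ⟶  IIE  (L6)  txn=BusRd  M[L6]=40
step 6: P2: store L0 := 51  ⟶  IIM  (L0)  txn=∅  M[L0]=30
step 7: P1: store L2 := 87  ⟶  IMI  (L2)  txn=BusRdX  M[L2]=30
step 8: P0: store L1 := 79  ⟶  MII  (L1)  txn=BusRdX  M[L1]=80
step 9: P1: store L4 := 39  ⟶  IMI  (L4)  txn=BusRdX  M[L4]=20
step 10: P2: store L0 := 69  ⟶  IIM  (L0)  txn=∅  M[L0]=30
step 11: P2: load  L0  ⟶  IIM  (L0)  txn=∅  M[L0]=30
step 12: P1: store L1 := 70  ⟶  IMI  (L1)  txn=BusRdX+Flush  M[L1]=79
step 13: P2: store L0 := 7  ⟶  IIM  (L0)  txn=∅  M[L0]=30
step 14: P2: load  L0  ⟶  IIM  (L0)  txn=∅  M[L0]=30
step 15: P2: load  L0  ⟶  IIM  (L0)  txn=∅  M[L0]=30
step 16: P0: load  L0  ⟶  SIS  (L0)  txn=BusRd+Flush  M[L0]=7
step 17: P1: load  L1  ⟶  IMI  (L1)  txn=∅  M[L1]=79
step 18: P2: load  L4  ⟶  ISS  (L4)  txn=BusRd+Flush  M[L4]=39
step 19: P2: load  L0  ⟶  SIS  (L0)  txn=∅  M[L0]=7
step 20: P0: load  L0  ⟶  SIS  (L0)  txn=∅  M[L0]=7
step 21: P0: load  L0  ⟶  SIS  (L0)  txn=∅  M[L0]=7
step 22: P0: store L4 := 71  ⟶  MII  (L4)  txn=BusRdX  M[L4]=39
step 23: P2: store L0 := 89  ⟶  IIM  (L0)  txn=BusUpgr  M[L0]=7
step 24: P2: load  L5  ⟶  IIE  (L5)  txn=BusRd  M[L5]=0
step 25: P2: load  L1  ⟶  ISS  (L1)  txn=BusRd+Flush  M[L1]=70
step 26: P2: load  L1  ⟶  ISS  (L1)  txn=∅  M[L1]=70
step 27: P1: load  L1  ⟶  ISS  (L1)  txn=∅  M[L1]=70
step 28: P0: load  L4  ⟶  MII  (L4)  txn=∅  M[L4]=39
step 29: P2: load  L2  ⟶  ISS  (L2)  txn=BusRd+Flush  M[L2]=87
step 30: P1: load  L2  ⟶  ISS  (L2)  txn=∅  M[L2]=87

bus = none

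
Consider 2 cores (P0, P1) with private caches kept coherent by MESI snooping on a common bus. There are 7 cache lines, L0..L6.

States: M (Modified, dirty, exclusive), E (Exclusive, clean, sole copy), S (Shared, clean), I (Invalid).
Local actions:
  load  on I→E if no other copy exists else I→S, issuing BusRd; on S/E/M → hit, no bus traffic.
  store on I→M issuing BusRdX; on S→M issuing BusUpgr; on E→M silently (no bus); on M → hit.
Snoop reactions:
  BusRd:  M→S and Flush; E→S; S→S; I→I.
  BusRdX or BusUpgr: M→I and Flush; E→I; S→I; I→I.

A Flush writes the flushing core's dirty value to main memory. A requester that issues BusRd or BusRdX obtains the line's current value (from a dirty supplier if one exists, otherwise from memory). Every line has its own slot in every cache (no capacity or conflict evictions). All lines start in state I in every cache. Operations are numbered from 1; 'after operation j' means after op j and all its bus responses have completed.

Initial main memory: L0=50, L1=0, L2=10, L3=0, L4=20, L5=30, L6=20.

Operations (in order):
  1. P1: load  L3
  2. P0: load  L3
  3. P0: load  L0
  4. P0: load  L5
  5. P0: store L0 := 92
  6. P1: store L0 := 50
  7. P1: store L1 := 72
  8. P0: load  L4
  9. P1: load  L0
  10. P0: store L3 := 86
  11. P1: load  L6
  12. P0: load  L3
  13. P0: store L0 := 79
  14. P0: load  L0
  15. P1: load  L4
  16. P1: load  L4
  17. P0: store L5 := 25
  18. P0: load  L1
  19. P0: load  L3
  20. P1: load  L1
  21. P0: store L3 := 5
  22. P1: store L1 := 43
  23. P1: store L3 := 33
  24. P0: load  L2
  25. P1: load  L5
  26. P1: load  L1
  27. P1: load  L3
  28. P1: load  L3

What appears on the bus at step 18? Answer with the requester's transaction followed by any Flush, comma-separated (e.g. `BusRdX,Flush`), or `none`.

step 1: P1: load  L3  ⟶  IE  (L3)  txn=BusRd  M[L3]=0
step 2: P0: load  L3  ⟶  SS  (L3)  txn=BusRd  M[L3]=0
step 3: P0: load  L0  ⟶  EI  (L0)  txn=BusRd  M[L0]=50
step 4: P0: load  L5  ⟶  EI  (L5)  txn=BusRd  M[L5]=30
step 5: P0: store L0 := 92  ⟶  MI  (L0)  txn=∅  M[L0]=50
step 6: P1: store L0 := 50  ⟶  IM  (L0)  txn=BusRdX+Flush  M[L0]=92
step 7: P1: store L1 := 72  ⟶  IM  (L1)  txn=BusRdX  M[L1]=0
step 8: P0: load  L4  ⟶  EI  (L4)  txn=BusRd  M[L4]=20
step 9: P1: load  L0  ⟶  IM  (L0)  txn=∅  M[L0]=92
step 10: P0: store L3 := 86  ⟶  MI  (L3)  txn=BusUpgr  M[L3]=0
step 11: P1: load  L6  ⟶  IE  (L6)  txn=BusRd  M[L6]=20
step 12: P0: load  L3  ⟶  MI  (L3)  txn=∅  M[L3]=0
step 13: P0: store L0 := 79  ⟶  MI  (L0)  txn=BusRdX+Flush  M[L0]=50
step 14: P0: load  L0  ⟶  MI  (L0)  txn=∅  M[L0]=50
step 15: P1: load  L4  ⟶  SS  (L4)  txn=BusRd  M[L4]=20
step 16: P1: load  L4  ⟶  SS  (L4)  txn=∅  M[L4]=20
step 17: P0: store L5 := 25  ⟶  MI  (L5)  txn=∅  M[L5]=30
step 18: P0: load  L1  ⟶  SS  (L1)  txn=BusRd+Flush  M[L1]=72
step 19: P0: load  L3  ⟶  MI  (L3)  txn=∅  M[L3]=0
step 20: P1: load  L1  ⟶  SS  (L1)  txn=∅  M[L1]=72
step 21: P0: store L3 := 5  ⟶  MI  (L3)  txn=∅  M[L3]=0
step 22: P1: store L1 := 43  ⟶  IM  (L1)  txn=BusUpgr  M[L1]=72
step 23: P1: store L3 := 33  ⟶  IM  (L3)  txn=BusRdX+Flush  M[L3]=5
step 24: P0: load  L2  ⟶  EI  (L2)  txn=BusRd  M[L2]=10
step 25: P1: load  L5  ⟶  SS  (L5)  txn=BusRd+Flush  M[L5]=25
step 26: P1: load  L1  ⟶  IM  (L1)  txn=∅  M[L1]=72
step 27: P1: load  L3  ⟶  IM  (L3)  txn=∅  M[L3]=5
step 28: P1: load  L3  ⟶  IM  (L3)  txn=∅  M[L3]=5

bus = BusRd,Flush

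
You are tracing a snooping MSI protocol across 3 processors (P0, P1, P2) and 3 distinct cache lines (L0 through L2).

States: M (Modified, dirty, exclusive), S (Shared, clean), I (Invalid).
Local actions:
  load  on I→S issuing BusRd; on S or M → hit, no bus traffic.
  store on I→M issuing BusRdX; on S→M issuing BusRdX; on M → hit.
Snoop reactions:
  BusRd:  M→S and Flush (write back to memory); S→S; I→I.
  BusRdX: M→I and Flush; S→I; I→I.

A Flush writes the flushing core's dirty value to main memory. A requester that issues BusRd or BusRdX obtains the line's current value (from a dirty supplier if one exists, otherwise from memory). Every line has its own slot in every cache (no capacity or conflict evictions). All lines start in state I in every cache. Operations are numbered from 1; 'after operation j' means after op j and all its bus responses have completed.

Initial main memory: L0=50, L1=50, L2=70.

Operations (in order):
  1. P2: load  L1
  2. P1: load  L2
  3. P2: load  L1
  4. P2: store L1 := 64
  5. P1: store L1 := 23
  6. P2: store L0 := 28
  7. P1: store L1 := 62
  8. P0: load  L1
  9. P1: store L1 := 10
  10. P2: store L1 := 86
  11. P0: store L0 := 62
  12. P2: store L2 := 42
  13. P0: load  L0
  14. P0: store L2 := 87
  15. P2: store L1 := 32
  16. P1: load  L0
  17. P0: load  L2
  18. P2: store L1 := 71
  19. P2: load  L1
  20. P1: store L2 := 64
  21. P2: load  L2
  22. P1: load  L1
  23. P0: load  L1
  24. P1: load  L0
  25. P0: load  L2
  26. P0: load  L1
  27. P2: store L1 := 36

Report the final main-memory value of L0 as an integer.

step 1: P2: load  L1  ⟶  IIS  (L1)  txn=BusRd  M[L1]=50
step 2: P1: load  L2  ⟶  ISI  (L2)  txn=BusRd  M[L2]=70
step 3: P2: load  L1  ⟶  IIS  (L1)  txn=∅  M[L1]=50
step 4: P2: store L1 := 64  ⟶  IIM  (L1)  txn=BusRdX  M[L1]=50
step 5: P1: store L1 := 23  ⟶  IMI  (L1)  txn=BusRdX+Flush  M[L1]=64
step 6: P2: store L0 := 28  ⟶  IIM  (L0)  txn=BusRdX  M[L0]=50
step 7: P1: store L1 := 62  ⟶  IMI  (L1)  txn=∅  M[L1]=64
step 8: P0: load  L1  ⟶  SSI  (L1)  txn=BusRd+Flush  M[L1]=62
step 9: P1: store L1 := 10  ⟶  IMI  (L1)  txn=BusRdX  M[L1]=62
step 10: P2: store L1 := 86  ⟶  IIM  (L1)  txn=BusRdX+Flush  M[L1]=10
step 11: P0: store L0 := 62  ⟶  MII  (L0)  txn=BusRdX+Flush  M[L0]=28
step 12: P2: store L2 := 42  ⟶  IIM  (L2)  txn=BusRdX  M[L2]=70
step 13: P0: load  L0  ⟶  MII  (L0)  txn=∅  M[L0]=28
step 14: P0: store L2 := 87  ⟶  MII  (L2)  txn=BusRdX+Flush  M[L2]=42
step 15: P2: store L1 := 32  ⟶  IIM  (L1)  txn=∅  M[L1]=10
step 16: P1: load  L0  ⟶  SSI  (L0)  txn=BusRd+Flush  M[L0]=62
step 17: P0: load  L2  ⟶  MII  (L2)  txn=∅  M[L2]=42
step 18: P2: store L1 := 71  ⟶  IIM  (L1)  txn=∅  M[L1]=10
step 19: P2: load  L1  ⟶  IIM  (L1)  txn=∅  M[L1]=10
step 20: P1: store L2 := 64  ⟶  IMI  (L2)  txn=BusRdX+Flush  M[L2]=87
step 21: P2: load  L2  ⟶  ISS  (L2)  txn=BusRd+Flush  M[L2]=64
step 22: P1: load  L1  ⟶  ISS  (L1)  txn=BusRd+Flush  M[L1]=71
step 23: P0: load  L1  ⟶  SSS  (L1)  txn=BusRd  M[L1]=71
step 24: P1: load  L0  ⟶  SSI  (L0)  txn=∅  M[L0]=62
step 25: P0: load  L2  ⟶  SSS  (L2)  txn=BusRd  M[L2]=64
step 26: P0: load  L1  ⟶  SSS  (L1)  txn=∅  M[L1]=71
step 27: P2: store L1 := 36  ⟶  IIM  (L1)  txn=BusRdX  M[L1]=71

memory[L0] = 62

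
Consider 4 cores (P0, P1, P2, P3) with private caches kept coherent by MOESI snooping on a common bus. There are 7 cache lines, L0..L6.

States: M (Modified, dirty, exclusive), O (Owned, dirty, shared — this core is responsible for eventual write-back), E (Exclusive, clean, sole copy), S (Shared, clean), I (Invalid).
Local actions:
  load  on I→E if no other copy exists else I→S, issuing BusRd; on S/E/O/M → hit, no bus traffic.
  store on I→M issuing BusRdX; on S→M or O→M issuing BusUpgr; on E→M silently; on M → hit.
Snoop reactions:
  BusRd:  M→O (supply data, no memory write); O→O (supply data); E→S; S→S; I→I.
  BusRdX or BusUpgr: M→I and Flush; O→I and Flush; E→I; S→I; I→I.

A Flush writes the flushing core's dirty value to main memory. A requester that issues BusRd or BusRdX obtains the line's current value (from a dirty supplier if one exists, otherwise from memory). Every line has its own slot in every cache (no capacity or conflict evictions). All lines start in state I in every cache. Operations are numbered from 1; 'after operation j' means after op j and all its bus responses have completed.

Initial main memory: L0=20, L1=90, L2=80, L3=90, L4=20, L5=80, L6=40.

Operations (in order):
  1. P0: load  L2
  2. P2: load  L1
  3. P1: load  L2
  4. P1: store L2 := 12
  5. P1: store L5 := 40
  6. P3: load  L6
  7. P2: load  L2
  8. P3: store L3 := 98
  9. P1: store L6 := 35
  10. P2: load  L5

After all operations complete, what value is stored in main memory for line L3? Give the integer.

memory[L3] = 90

step 1: P0: load  L2  ⟶  EIII  (L2)  txn=BusRd  M[L2]=80
step 2: P2: load  L1  ⟶  IIEI  (L1)  txn=BusRd  M[L1]=90
step 3: P1: load  L2  ⟶  SSII  (L2)  txn=BusRd  M[L2]=80
step 4: P1: store L2 := 12  ⟶  IMII  (L2)  txn=BusUpgr  M[L2]=80
step 5: P1: store L5 := 40  ⟶  IMII  (L5)  txn=BusRdX  M[L5]=80
step 6: P3: load  L6  ⟶  IIIE  (L6)  txn=BusRd  M[L6]=40
step 7: P2: load  L2  ⟶  IOSI  (L2)  txn=BusRd  M[L2]=80
step 8: P3: store L3 := 98  ⟶  IIIM  (L3)  txn=BusRdX  M[L3]=90
step 9: P1: store L6 := 35  ⟶  IMII  (L6)  txn=BusRdX  M[L6]=40
step 10: P2: load  L5  ⟶  IOSI  (L5)  txn=BusRd  M[L5]=80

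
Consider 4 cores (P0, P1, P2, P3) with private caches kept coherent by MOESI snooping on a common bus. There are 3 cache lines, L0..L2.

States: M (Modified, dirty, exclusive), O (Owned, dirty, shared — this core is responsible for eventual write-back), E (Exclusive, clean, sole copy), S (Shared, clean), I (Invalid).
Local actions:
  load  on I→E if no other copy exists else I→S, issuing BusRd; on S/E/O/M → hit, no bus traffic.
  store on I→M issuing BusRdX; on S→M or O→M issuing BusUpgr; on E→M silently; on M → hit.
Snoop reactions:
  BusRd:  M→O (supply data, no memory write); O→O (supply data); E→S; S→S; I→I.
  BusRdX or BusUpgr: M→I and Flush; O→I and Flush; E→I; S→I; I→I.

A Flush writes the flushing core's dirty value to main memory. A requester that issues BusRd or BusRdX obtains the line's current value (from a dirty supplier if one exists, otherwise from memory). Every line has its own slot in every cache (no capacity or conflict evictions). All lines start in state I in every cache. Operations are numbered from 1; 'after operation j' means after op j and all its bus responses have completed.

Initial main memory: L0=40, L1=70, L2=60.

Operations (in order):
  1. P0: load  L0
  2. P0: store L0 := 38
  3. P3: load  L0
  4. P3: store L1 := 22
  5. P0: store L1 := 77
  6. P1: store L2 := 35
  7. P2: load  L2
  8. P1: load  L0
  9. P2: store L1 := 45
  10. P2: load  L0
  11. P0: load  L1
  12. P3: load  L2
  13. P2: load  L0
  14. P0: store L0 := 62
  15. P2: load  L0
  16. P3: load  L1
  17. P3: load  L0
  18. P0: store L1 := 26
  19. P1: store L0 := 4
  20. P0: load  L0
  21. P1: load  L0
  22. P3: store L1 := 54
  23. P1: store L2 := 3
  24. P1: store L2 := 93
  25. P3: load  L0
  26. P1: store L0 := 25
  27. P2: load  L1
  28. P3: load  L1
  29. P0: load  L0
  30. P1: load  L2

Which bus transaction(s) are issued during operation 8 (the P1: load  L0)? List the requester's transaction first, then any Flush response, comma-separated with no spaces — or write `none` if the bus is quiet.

step 1: P0: load  L0  ⟶  EIII  (L0)  txn=BusRd  M[L0]=40
step 2: P0: store L0 := 38  ⟶  MIII  (L0)  txn=∅  M[L0]=40
step 3: P3: load  L0  ⟶  OIIS  (L0)  txn=BusRd  M[L0]=40
step 4: P3: store L1 := 22  ⟶  IIIM  (L1)  txn=BusRdX  M[L1]=70
step 5: P0: store L1 := 77  ⟶  MIII  (L1)  txn=BusRdX+Flush  M[L1]=22
step 6: P1: store L2 := 35  ⟶  IMII  (L2)  txn=BusRdX  M[L2]=60
step 7: P2: load  L2  ⟶  IOSI  (L2)  txn=BusRd  M[L2]=60
step 8: P1: load  L0  ⟶  OSIS  (L0)  txn=BusRd  M[L0]=40
step 9: P2: store L1 := 45  ⟶  IIMI  (L1)  txn=BusRdX+Flush  M[L1]=77
step 10: P2: load  L0  ⟶  OSSS  (L0)  txn=BusRd  M[L0]=40
step 11: P0: load  L1  ⟶  SIOI  (L1)  txn=BusRd  M[L1]=77
step 12: P3: load  L2  ⟶  IOSS  (L2)  txn=BusRd  M[L2]=60
step 13: P2: load  L0  ⟶  OSSS  (L0)  txn=∅  M[L0]=40
step 14: P0: store L0 := 62  ⟶  MIII  (L0)  txn=BusUpgr  M[L0]=40
step 15: P2: load  L0  ⟶  OISI  (L0)  txn=BusRd  M[L0]=40
step 16: P3: load  L1  ⟶  SIOS  (L1)  txn=BusRd  M[L1]=77
step 17: P3: load  L0  ⟶  OISS  (L0)  txn=BusRd  M[L0]=40
step 18: P0: store L1 := 26  ⟶  MIII  (L1)  txn=BusUpgr+Flush  M[L1]=45
step 19: P1: store L0 := 4  ⟶  IMII  (L0)  txn=BusRdX+Flush  M[L0]=62
step 20: P0: load  L0  ⟶  SOII  (L0)  txn=BusRd  M[L0]=62
step 21: P1: load  L0  ⟶  SOII  (L0)  txn=∅  M[L0]=62
step 22: P3: store L1 := 54  ⟶  IIIM  (L1)  txn=BusRdX+Flush  M[L1]=26
step 23: P1: store L2 := 3  ⟶  IMII  (L2)  txn=BusUpgr  M[L2]=60
step 24: P1: store L2 := 93  ⟶  IMII  (L2)  txn=∅  M[L2]=60
step 25: P3: load  L0  ⟶  SOIS  (L0)  txn=BusRd  M[L0]=62
step 26: P1: store L0 := 25  ⟶  IMII  (L0)  txn=BusUpgr  M[L0]=62
step 27: P2: load  L1  ⟶  IISO  (L1)  txn=BusRd  M[L1]=26
step 28: P3: load  L1  ⟶  IISO  (L1)  txn=∅  M[L1]=26
step 29: P0: load  L0  ⟶  SOII  (L0)  txn=BusRd  M[L0]=62
step 30: P1: load  L2  ⟶  IMII  (L2)  txn=∅  M[L2]=60

bus = BusRd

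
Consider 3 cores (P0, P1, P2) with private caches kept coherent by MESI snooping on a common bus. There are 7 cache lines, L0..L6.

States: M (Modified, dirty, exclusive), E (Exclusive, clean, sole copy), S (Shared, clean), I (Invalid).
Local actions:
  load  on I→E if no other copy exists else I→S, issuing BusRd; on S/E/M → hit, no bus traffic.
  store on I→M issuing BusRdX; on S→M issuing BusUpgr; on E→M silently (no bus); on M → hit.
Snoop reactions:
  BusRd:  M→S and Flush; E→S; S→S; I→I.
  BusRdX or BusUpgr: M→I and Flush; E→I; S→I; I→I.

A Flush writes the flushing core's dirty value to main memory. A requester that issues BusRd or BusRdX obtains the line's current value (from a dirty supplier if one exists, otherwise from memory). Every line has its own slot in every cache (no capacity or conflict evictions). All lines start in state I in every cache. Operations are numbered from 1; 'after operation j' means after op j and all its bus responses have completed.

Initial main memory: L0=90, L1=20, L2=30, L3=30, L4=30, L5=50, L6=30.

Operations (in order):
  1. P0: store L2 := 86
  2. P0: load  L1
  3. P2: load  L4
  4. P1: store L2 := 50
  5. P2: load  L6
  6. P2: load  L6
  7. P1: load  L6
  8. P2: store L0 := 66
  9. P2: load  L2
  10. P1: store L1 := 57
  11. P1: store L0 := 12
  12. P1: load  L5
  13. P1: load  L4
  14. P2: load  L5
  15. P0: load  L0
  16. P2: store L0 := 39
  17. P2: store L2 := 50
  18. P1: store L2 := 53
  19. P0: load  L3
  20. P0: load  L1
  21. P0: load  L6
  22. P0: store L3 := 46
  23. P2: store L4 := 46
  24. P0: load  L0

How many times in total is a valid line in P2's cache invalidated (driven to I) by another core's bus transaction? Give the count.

step 1: P0: store L2 := 86  ⟶  MII  (L2)  txn=BusRdX  M[L2]=30
step 2: P0: load  L1  ⟶  EII  (L1)  txn=BusRd  M[L1]=20
step 3: P2: load  L4  ⟶  IIE  (L4)  txn=BusRd  M[L4]=30
step 4: P1: store L2 := 50  ⟶  IMI  (L2)  txn=BusRdX+Flush  M[L2]=86
step 5: P2: load  L6  ⟶  IIE  (L6)  txn=BusRd  M[L6]=30
step 6: P2: load  L6  ⟶  IIE  (L6)  txn=∅  M[L6]=30
step 7: P1: load  L6  ⟶  ISS  (L6)  txn=BusRd  M[L6]=30
step 8: P2: store L0 := 66  ⟶  IIM  (L0)  txn=BusRdX  M[L0]=90
step 9: P2: load  L2  ⟶  ISS  (L2)  txn=BusRd+Flush  M[L2]=50
step 10: P1: store L1 := 57  ⟶  IMI  (L1)  txn=BusRdX  M[L1]=20
step 11: P1: store L0 := 12  ⟶  IMI  (L0)  txn=BusRdX+Flush  M[L0]=66
step 12: P1: load  L5  ⟶  IEI  (L5)  txn=BusRd  M[L5]=50
step 13: P1: load  L4  ⟶  ISS  (L4)  txn=BusRd  M[L4]=30
step 14: P2: load  L5  ⟶  ISS  (L5)  txn=BusRd  M[L5]=50
step 15: P0: load  L0  ⟶  SSI  (L0)  txn=BusRd+Flush  M[L0]=12
step 16: P2: store L0 := 39  ⟶  IIM  (L0)  txn=BusRdX  M[L0]=12
step 17: P2: store L2 := 50  ⟶  IIM  (L2)  txn=BusUpgr  M[L2]=50
step 18: P1: store L2 := 53  ⟶  IMI  (L2)  txn=BusRdX+Flush  M[L2]=50
step 19: P0: load  L3  ⟶  EII  (L3)  txn=BusRd  M[L3]=30
step 20: P0: load  L1  ⟶  SSI  (L1)  txn=BusRd+Flush  M[L1]=57
step 21: P0: load  L6  ⟶  SSS  (L6)  txn=BusRd  M[L6]=30
step 22: P0: store L3 := 46  ⟶  MII  (L3)  txn=∅  M[L3]=30
step 23: P2: store L4 := 46  ⟶  IIM  (L4)  txn=BusUpgr  M[L4]=30
step 24: P0: load  L0  ⟶  SIS  (L0)  txn=BusRd+Flush  M[L0]=39

invalidations = 2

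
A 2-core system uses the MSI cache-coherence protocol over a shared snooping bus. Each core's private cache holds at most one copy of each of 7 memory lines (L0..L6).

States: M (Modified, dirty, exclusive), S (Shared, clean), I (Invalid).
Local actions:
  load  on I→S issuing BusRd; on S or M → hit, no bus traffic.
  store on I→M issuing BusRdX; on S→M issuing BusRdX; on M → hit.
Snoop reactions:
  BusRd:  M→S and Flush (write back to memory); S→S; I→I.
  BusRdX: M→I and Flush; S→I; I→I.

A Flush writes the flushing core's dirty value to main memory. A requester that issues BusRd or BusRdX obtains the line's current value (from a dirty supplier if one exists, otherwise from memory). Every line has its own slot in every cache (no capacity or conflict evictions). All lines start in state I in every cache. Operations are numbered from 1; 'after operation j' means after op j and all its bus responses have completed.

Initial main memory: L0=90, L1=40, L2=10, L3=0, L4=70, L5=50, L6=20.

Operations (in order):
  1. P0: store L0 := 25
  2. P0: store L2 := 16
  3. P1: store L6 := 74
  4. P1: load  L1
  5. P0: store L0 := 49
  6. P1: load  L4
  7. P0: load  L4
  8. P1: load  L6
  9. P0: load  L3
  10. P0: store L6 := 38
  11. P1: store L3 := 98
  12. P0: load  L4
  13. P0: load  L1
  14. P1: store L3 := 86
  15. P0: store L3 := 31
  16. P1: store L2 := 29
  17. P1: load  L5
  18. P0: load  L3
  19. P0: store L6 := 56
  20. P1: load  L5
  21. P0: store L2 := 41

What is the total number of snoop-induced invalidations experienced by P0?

invalidations = 2

1. P0: store L0 := 25  bus=[BusRdX]  L0: P0=M P1=I  mem[L0]=90
2. P0: store L2 := 16  bus=[BusRdX]  L2: P0=M P1=I  mem[L2]=10
3. P1: store L6 := 74  bus=[BusRdX]  L6: P0=I P1=M  mem[L6]=20
4. P1: load  L1  bus=[BusRd]  L1: P0=I P1=S  mem[L1]=40
5. P0: store L0 := 49  bus=[-]  L0: P0=M P1=I  mem[L0]=90
6. P1: load  L4  bus=[BusRd]  L4: P0=I P1=S  mem[L4]=70
7. P0: load  L4  bus=[BusRd]  L4: P0=S P1=S  mem[L4]=70
8. P1: load  L6  bus=[-]  L6: P0=I P1=M  mem[L6]=20
9. P0: load  L3  bus=[BusRd]  L3: P0=S P1=I  mem[L3]=0
10. P0: store L6 := 38  bus=[BusRdX,Flush]  L6: P0=M P1=I  mem[L6]=74
11. P1: store L3 := 98  bus=[BusRdX]  L3: P0=I P1=M  mem[L3]=0
12. P0: load  L4  bus=[-]  L4: P0=S P1=S  mem[L4]=70
13. P0: load  L1  bus=[BusRd]  L1: P0=S P1=S  mem[L1]=40
14. P1: store L3 := 86  bus=[-]  L3: P0=I P1=M  mem[L3]=0
15. P0: store L3 := 31  bus=[BusRdX,Flush]  L3: P0=M P1=I  mem[L3]=86
16. P1: store L2 := 29  bus=[BusRdX,Flush]  L2: P0=I P1=M  mem[L2]=16
17. P1: load  L5  bus=[BusRd]  L5: P0=I P1=S  mem[L5]=50
18. P0: load  L3  bus=[-]  L3: P0=M P1=I  mem[L3]=86
19. P0: store L6 := 56  bus=[-]  L6: P0=M P1=I  mem[L6]=74
20. P1: load  L5  bus=[-]  L5: P0=I P1=S  mem[L5]=50
21. P0: store L2 := 41  bus=[BusRdX,Flush]  L2: P0=M P1=I  mem[L2]=29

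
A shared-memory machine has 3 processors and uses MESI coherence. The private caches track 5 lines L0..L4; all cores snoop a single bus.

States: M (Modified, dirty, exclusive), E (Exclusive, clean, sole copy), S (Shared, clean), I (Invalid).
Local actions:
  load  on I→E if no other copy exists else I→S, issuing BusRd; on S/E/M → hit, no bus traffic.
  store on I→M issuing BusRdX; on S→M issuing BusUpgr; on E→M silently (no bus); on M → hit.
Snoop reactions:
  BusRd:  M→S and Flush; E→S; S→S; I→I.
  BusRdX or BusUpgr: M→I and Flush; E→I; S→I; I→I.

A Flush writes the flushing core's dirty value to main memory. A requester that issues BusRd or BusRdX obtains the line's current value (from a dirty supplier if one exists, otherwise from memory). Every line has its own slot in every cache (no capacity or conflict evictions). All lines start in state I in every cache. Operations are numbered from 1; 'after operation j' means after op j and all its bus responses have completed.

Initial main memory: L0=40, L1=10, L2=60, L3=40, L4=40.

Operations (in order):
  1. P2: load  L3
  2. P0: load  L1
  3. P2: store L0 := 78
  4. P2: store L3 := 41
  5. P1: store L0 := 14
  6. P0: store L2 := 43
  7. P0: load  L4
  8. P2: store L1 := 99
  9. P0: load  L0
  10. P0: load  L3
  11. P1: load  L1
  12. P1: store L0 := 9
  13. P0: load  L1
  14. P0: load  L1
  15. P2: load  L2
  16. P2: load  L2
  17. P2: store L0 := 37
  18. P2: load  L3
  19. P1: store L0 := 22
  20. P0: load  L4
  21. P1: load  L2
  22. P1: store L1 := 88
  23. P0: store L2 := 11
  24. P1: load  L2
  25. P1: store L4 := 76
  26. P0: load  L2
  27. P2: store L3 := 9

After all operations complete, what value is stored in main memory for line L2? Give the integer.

memory[L2] = 11

1. P2: load  L3  bus=[BusRd]  L3: P0=I P1=I P2=E  mem[L3]=40
2. P0: load  L1  bus=[BusRd]  L1: P0=E P1=I P2=I  mem[L1]=10
3. P2: store L0 := 78  bus=[BusRdX]  L0: P0=I P1=I P2=M  mem[L0]=40
4. P2: store L3 := 41  bus=[-]  L3: P0=I P1=I P2=M  mem[L3]=40
5. P1: store L0 := 14  bus=[BusRdX,Flush]  L0: P0=I P1=M P2=I  mem[L0]=78
6. P0: store L2 := 43  bus=[BusRdX]  L2: P0=M P1=I P2=I  mem[L2]=60
7. P0: load  L4  bus=[BusRd]  L4: P0=E P1=I P2=I  mem[L4]=40
8. P2: store L1 := 99  bus=[BusRdX]  L1: P0=I P1=I P2=M  mem[L1]=10
9. P0: load  L0  bus=[BusRd,Flush]  L0: P0=S P1=S P2=I  mem[L0]=14
10. P0: load  L3  bus=[BusRd,Flush]  L3: P0=S P1=I P2=S  mem[L3]=41
11. P1: load  L1  bus=[BusRd,Flush]  L1: P0=I P1=S P2=S  mem[L1]=99
12. P1: store L0 := 9  bus=[BusUpgr]  L0: P0=I P1=M P2=I  mem[L0]=14
13. P0: load  L1  bus=[BusRd]  L1: P0=S P1=S P2=S  mem[L1]=99
14. P0: load  L1  bus=[-]  L1: P0=S P1=S P2=S  mem[L1]=99
15. P2: load  L2  bus=[BusRd,Flush]  L2: P0=S P1=I P2=S  mem[L2]=43
16. P2: load  L2  bus=[-]  L2: P0=S P1=I P2=S  mem[L2]=43
17. P2: store L0 := 37  bus=[BusRdX,Flush]  L0: P0=I P1=I P2=M  mem[L0]=9
18. P2: load  L3  bus=[-]  L3: P0=S P1=I P2=S  mem[L3]=41
19. P1: store L0 := 22  bus=[BusRdX,Flush]  L0: P0=I P1=M P2=I  mem[L0]=37
20. P0: load  L4  bus=[-]  L4: P0=E P1=I P2=I  mem[L4]=40
21. P1: load  L2  bus=[BusRd]  L2: P0=S P1=S P2=S  mem[L2]=43
22. P1: store L1 := 88  bus=[BusUpgr]  L1: P0=I P1=M P2=I  mem[L1]=99
23. P0: store L2 := 11  bus=[BusUpgr]  L2: P0=M P1=I P2=I  mem[L2]=43
24. P1: load  L2  bus=[BusRd,Flush]  L2: P0=S P1=S P2=I  mem[L2]=11
25. P1: store L4 := 76  bus=[BusRdX]  L4: P0=I P1=M P2=I  mem[L4]=40
26. P0: load  L2  bus=[-]  L2: P0=S P1=S P2=I  mem[L2]=11
27. P2: store L3 := 9  bus=[BusUpgr]  L3: P0=I P1=I P2=M  mem[L3]=41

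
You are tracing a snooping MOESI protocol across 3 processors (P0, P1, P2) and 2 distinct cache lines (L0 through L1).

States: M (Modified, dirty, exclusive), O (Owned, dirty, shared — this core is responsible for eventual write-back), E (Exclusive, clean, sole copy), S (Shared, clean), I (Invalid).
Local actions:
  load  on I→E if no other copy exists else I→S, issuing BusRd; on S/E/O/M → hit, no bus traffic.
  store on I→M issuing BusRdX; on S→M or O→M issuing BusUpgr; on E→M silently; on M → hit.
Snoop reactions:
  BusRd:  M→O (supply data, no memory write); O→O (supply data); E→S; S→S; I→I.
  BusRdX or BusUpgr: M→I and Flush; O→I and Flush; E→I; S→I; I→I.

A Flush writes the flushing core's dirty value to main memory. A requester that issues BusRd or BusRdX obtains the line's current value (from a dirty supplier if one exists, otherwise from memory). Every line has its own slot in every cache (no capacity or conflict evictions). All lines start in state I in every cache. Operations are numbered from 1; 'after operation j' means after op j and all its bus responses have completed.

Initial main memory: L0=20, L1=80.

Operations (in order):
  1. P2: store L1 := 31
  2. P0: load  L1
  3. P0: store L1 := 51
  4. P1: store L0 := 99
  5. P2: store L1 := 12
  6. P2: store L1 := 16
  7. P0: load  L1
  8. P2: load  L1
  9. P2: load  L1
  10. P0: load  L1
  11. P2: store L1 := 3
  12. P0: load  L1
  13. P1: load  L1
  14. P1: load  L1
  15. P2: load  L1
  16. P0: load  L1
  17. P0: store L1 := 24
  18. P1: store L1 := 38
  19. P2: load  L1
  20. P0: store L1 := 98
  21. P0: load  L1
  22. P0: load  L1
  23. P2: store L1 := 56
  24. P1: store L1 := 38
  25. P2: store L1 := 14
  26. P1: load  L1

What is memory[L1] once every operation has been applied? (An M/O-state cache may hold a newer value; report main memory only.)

memory[L1] = 38

[1] P2: store L1 := 31 | P0:I, P1:I, P2:M(31) | bus: BusRdX
[2] P0: load  L1 | P0:S(31), P1:I, P2:O(31) | bus: BusRd
[3] P0: store L1 := 51 | P0:M(51), P1:I, P2:I | bus: BusUpgr,Flush
[4] P1: store L0 := 99 | P0:I, P1:M(99), P2:I | bus: BusRdX
[5] P2: store L1 := 12 | P0:I, P1:I, P2:M(12) | bus: BusRdX,Flush
[6] P2: store L1 := 16 | P0:I, P1:I, P2:M(16) | bus: none
[7] P0: load  L1 | P0:S(16), P1:I, P2:O(16) | bus: BusRd
[8] P2: load  L1 | P0:S(16), P1:I, P2:O(16) | bus: none
[9] P2: load  L1 | P0:S(16), P1:I, P2:O(16) | bus: none
[10] P0: load  L1 | P0:S(16), P1:I, P2:O(16) | bus: none
[11] P2: store L1 := 3 | P0:I, P1:I, P2:M(3) | bus: BusUpgr
[12] P0: load  L1 | P0:S(3), P1:I, P2:O(3) | bus: BusRd
[13] P1: load  L1 | P0:S(3), P1:S(3), P2:O(3) | bus: BusRd
[14] P1: load  L1 | P0:S(3), P1:S(3), P2:O(3) | bus: none
[15] P2: load  L1 | P0:S(3), P1:S(3), P2:O(3) | bus: none
[16] P0: load  L1 | P0:S(3), P1:S(3), P2:O(3) | bus: none
[17] P0: store L1 := 24 | P0:M(24), P1:I, P2:I | bus: BusUpgr,Flush
[18] P1: store L1 := 38 | P0:I, P1:M(38), P2:I | bus: BusRdX,Flush
[19] P2: load  L1 | P0:I, P1:O(38), P2:S(38) | bus: BusRd
[20] P0: store L1 := 98 | P0:M(98), P1:I, P2:I | bus: BusRdX,Flush
[21] P0: load  L1 | P0:M(98), P1:I, P2:I | bus: none
[22] P0: load  L1 | P0:M(98), P1:I, P2:I | bus: none
[23] P2: store L1 := 56 | P0:I, P1:I, P2:M(56) | bus: BusRdX,Flush
[24] P1: store L1 := 38 | P0:I, P1:M(38), P2:I | bus: BusRdX,Flush
[25] P2: store L1 := 14 | P0:I, P1:I, P2:M(14) | bus: BusRdX,Flush
[26] P1: load  L1 | P0:I, P1:S(14), P2:O(14) | bus: BusRd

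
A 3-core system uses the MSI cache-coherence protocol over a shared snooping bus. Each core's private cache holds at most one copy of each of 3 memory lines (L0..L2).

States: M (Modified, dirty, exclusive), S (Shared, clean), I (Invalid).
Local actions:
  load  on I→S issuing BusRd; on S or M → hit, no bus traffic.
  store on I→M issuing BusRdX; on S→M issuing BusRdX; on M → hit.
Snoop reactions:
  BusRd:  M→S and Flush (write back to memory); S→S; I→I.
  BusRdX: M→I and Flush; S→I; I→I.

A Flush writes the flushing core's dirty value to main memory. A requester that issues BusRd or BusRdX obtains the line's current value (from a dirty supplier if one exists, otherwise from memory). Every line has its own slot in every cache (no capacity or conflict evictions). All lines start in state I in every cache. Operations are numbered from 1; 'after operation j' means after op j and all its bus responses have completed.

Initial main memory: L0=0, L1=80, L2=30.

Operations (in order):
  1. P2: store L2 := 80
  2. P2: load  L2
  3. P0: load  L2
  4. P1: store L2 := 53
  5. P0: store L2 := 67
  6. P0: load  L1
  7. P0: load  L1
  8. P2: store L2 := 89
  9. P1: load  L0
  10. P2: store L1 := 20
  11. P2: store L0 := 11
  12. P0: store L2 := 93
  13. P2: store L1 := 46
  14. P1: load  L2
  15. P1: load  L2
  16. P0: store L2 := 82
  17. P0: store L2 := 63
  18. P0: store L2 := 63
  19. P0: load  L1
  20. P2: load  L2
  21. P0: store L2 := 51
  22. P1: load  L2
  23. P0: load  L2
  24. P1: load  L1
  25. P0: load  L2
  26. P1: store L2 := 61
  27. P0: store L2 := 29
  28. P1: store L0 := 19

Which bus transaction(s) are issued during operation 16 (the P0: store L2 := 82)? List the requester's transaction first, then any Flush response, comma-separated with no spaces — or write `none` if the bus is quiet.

  op1 P2: store L2 := 80 → I/I/M on L2; bus BusRdX; mem=30
  op2 P2: load  L2 → I/I/M on L2; bus (none); mem=30
  op3 P0: load  L2 → S/I/S on L2; bus BusRd Flush; mem=80
  op4 P1: store L2 := 53 → I/M/I on L2; bus BusRdX; mem=80
  op5 P0: store L2 := 67 → M/I/I on L2; bus BusRdX Flush; mem=53
  op6 P0: load  L1 → S/I/I on L1; bus BusRd; mem=80
  op7 P0: load  L1 → S/I/I on L1; bus (none); mem=80
  op8 P2: store L2 := 89 → I/I/M on L2; bus BusRdX Flush; mem=67
  op9 P1: load  L0 → I/S/I on L0; bus BusRd; mem=0
  op10 P2: store L1 := 20 → I/I/M on L1; bus BusRdX; mem=80
  op11 P2: store L0 := 11 → I/I/M on L0; bus BusRdX; mem=0
  op12 P0: store L2 := 93 → M/I/I on L2; bus BusRdX Flush; mem=89
  op13 P2: store L1 := 46 → I/I/M on L1; bus (none); mem=80
  op14 P1: load  L2 → S/S/I on L2; bus BusRd Flush; mem=93
  op15 P1: load  L2 → S/S/I on L2; bus (none); mem=93
  op16 P0: store L2 := 82 → M/I/I on L2; bus BusRdX; mem=93
  op17 P0: store L2 := 63 → M/I/I on L2; bus (none); mem=93
  op18 P0: store L2 := 63 → M/I/I on L2; bus (none); mem=93
  op19 P0: load  L1 → S/I/S on L1; bus BusRd Flush; mem=46
  op20 P2: load  L2 → S/I/S on L2; bus BusRd Flush; mem=63
  op21 P0: store L2 := 51 → M/I/I on L2; bus BusRdX; mem=63
  op22 P1: load  L2 → S/S/I on L2; bus BusRd Flush; mem=51
  op23 P0: load  L2 → S/S/I on L2; bus (none); mem=51
  op24 P1: load  L1 → S/S/S on L1; bus BusRd; mem=46
  op25 P0: load  L2 → S/S/I on L2; bus (none); mem=51
  op26 P1: store L2 := 61 → I/M/I on L2; bus BusRdX; mem=51
  op27 P0: store L2 := 29 → M/I/I on L2; bus BusRdX Flush; mem=61
  op28 P1: store L0 := 19 → I/M/I on L0; bus BusRdX Flush; mem=11

bus = BusRdX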